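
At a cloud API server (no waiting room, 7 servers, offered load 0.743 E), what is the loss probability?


B(c,a) = (a^c/c!) / Σ_{k=0}^{c} a^k/k!
a^7/7! = 0.00002480
Σ terms (k=0..7): 1.00000 + 0.74300 + 0.27602 + 0.06836 + 0.01270 + 0.001887 + 0.0002337 + 0.00002480 = 2.102230
B = 0.00002480/2.102230 = 0.00001180

Final: 0.00001180


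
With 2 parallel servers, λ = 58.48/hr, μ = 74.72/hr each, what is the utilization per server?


ρ = λ/(cμ) = 58.48/(2·74.72) = 58.48/149.44 = 0.3913

Final: 0.3913


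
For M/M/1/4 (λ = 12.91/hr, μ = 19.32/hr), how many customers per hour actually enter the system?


ρ = 0.6682; P_K = (1−ρ)ρ^4/(1−ρ^5) = 0.076317
λ_eff = λ(1 − P_K) = 12.91·(1 − 0.076317) = 12.91·0.923683 = 11.9247 /hr

Final: 11.9247 /hr


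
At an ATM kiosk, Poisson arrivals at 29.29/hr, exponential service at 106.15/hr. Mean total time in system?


W = 1/(μ−λ) = 1/(106.15 − 29.29) = 1/76.86 = 0.01301 hr

Final: 0.01301 hr


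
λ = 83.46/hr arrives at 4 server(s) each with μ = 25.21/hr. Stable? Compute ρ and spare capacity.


Total capacity cμ = 4·25.21 = 100.84/hr
ρ = λ/(cμ) = 83.46/100.84 = 0.8276
Stable ⇔ ρ < 1: YES
Spare capacity = cμ − λ = 100.84 − 83.46 = 17.38/hr

Final: ρ = 0.8276; stable; margin = 17.38/hr


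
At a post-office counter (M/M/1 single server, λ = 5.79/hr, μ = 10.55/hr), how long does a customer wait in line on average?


ρ = 5.79/10.55 = 0.5488
Wq = ρ/(μ−λ) = 0.5488/(10.55 − 5.79) = 0.5488/4.76 = 0.1153 hr

Final: 0.1153 hr


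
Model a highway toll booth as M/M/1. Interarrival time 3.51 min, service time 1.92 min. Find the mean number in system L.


λ = 60/3.51 = 17.0940 /hr
μ = 60/1.92 = 31.2500 /hr
ρ = λ/μ = 17.0940/31.2500 = 0.5470
L = ρ/(1−ρ) = 0.5470/0.4530 = 1.2075

Final: 1.2075


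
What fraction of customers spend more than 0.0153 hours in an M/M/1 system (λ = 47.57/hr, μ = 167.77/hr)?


W ~ Exponential(μ−λ) for M/M/1.
μ − λ = 167.77 − 47.57 = 120.2000
P(W > t) = e^{−(μ−λ)t} = e^{−1.8391} = 0.158967

Final: 0.158967


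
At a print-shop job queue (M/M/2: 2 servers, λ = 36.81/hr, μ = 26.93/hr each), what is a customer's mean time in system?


a = 1.3669; ρ = 0.6834; P₀ = 0.188045
Lq = P₀·a^c·ρ/(c!(1−ρ)²) = 1.19804
Wq = Lq/λ = 1.19804/36.81 = 0.03255 hr
W = Wq + 1/μ = 0.03255 + 0.03713 = 0.06968 hr

Final: 0.06968 hr


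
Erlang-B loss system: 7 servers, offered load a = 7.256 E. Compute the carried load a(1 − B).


B(7,7.256) = 0.264567 (Erlang-B)
Carried load = a(1 − B) = 7.256·(1 − 0.264567) = 7.256·0.735433 = 5.3363 E

Final: 5.3363 Erlangs


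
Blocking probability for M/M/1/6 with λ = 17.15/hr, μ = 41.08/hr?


ρ = λ/μ = 17.15/41.08 = 0.4175
P_K = (1−ρ)ρ^K/(1−ρ^(K+1)) = (0.5825·0.005294)/(1 − 0.002210)
= 0.003084/0.997790 = 0.003091

Final: 0.003091


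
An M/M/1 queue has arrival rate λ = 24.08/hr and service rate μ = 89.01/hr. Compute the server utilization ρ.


ρ = λ/μ = 24.08/89.01 = 0.2705

Final: 0.2705


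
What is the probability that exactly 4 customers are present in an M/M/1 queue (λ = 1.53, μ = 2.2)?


ρ = 1.53/2.2 = 0.6955
P_n = (1−ρ)·ρ^n = (1 − 0.6955)·0.6955^4 = 0.3045·0.233924 = 0.071241

Final: 0.071241


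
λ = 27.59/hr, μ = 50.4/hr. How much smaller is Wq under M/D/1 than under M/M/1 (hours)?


ρ = 27.59/50.4 = 0.5474
Wq(M/M/1) = ρ/(μ−λ) = 0.5474/22.81 = 0.02400 hr
Wq(M/D/1) = ρ/(2(μ−λ)) = 0.01200 hr
Savings = 0.02400 − 0.01200 = 0.01200 hr

Final: 0.01200 hr


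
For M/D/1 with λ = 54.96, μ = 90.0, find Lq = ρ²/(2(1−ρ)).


ρ = 54.96/90.0 = 0.6107
M/D/1: Lq = ρ²/(2(1−ρ)) = 0.3729/(2·0.3893) = 0.47891

Final: 0.47891


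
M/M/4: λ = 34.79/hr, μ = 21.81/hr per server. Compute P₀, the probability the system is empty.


a = λ/μ = 34.79/21.81 = 1.5951; ρ = a/c = 0.3988
Σ_{k=0}^{3} a^k/k! (terms k=0..3) = 1.00000 + 1.59514 + 1.27224 + 0.67646 = 4.54384
Tail: a^4/(4!(1−ρ)) = 6.47433/(24·0.6012) = 0.44870
P₀ = 1/(4.54384 + 0.44870) = 1/4.99254 = 0.200299

Final: 0.200299


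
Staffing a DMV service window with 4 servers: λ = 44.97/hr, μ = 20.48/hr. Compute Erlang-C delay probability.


a = λ/μ = 2.1958; ρ = a/4 = 0.5490
P₀ = 0.105057 (from M/M/c formula)
C(c,a) = [a^c/(c!(1−ρ))]·P₀ = [23.24726/(24·0.4510)]·0.105057
= 2.14751·0.105057 = 0.225612

Final: 0.225612


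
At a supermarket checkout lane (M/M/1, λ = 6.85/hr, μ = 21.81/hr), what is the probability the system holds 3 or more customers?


ρ = 6.85/21.81 = 0.3141
P(N ≥ n) = ρ^n = 0.3141^3 = 0.030982

Final: 0.030982


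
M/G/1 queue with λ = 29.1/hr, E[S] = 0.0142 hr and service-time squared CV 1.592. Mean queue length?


ρ = λ·E[S] = 29.1·0.0142 = 0.4132
Lq = ρ²(1+C_s²)/(2(1−ρ)) = 0.1708·(1+1.592)/(2·0.5868)
= 0.1708·2.5920/1.1736 = 0.37713

Final: 0.37713


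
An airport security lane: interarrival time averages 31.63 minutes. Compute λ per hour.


λ = 1/(interarrival time) in consistent units.
1 hour = 60 min, so λ = 60/31.63 = 1.8969 per hour

Final: 1.8969 /hr


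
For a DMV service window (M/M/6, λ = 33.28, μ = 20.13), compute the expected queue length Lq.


a = λ/μ = 1.6533; ρ = a/6 = 0.2755
P₀ = 0.191338
Lq = P₀·a^c·ρ / (c!·(1−ρ)²) = 0.191338·20.41913·0.2755/(720·0.52484)
= 0.002849

Final: 0.002849


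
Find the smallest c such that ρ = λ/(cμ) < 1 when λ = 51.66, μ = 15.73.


Stability requires cμ > λ ⇔ c > λ/μ.
λ/μ = 51.66/15.73 = 3.2842
Minimum integer c = ⌊3.2842⌋ + 1 = 4
Check: 4·15.73 = 62.92 > 51.66, while 3·15.73 = 47.19 ≤ 51.66

Final: 4 servers


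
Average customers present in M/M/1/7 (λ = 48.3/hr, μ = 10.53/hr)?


ρ = 48.3/10.53 = 4.5869
L = ρ[1 − (K+1)ρ^K + Kρ^(K+1)] / [(1−ρ)(1−ρ^(K+1))]
Numerator: 4.5869·(1 − 8·42720.007175 + 7·195952.169663) = 4724070.853817
Denominator: (-3.5869)·(-195951.169663) = 702856.189760
L = 4724070.853817/702856.189760 = 6.7212

Final: 6.7212


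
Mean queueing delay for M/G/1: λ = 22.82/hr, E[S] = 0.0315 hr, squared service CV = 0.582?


ρ = λ·E[S] = 22.82·0.0315 = 0.7188
E[S²] = E[S]²(1+C_s²) = 0.0315²·(1+0.582) = 0.001570
Wq = λ·E[S²]/(2(1−ρ)) = 22.82·0.001570/(2·0.2812) = 0.06370 hr

Final: 0.06370 hr


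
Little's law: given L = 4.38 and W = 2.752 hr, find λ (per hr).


λ = L/W = 4.38/2.752 = 1.5916 /hr

Final: 1.5916 /hr


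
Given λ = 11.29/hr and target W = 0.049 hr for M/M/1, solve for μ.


W = 1/(μ−λ) ⇒ μ − λ = 1/W = 1/0.049 = 20.4082
μ = λ + 1/W = 11.29 + 20.4082 = 31.6982 per hr

Final: 31.6982 /hr


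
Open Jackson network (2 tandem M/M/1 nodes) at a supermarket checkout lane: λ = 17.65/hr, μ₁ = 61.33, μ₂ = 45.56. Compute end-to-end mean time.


Each node sees arrival rate λ = 17.65/hr (tandem ⇒ throughput preserved).
W₁ = 1/(μ₁−λ) = 1/(61.33−17.65) = 0.02289 hr
W₂ = 1/(μ₂−λ) = 1/(45.56−17.65) = 0.03583 hr
W_total = W₁ + W₂ = 0.02289 + 0.03583 = 0.05872 hr

Final: 0.05872 hr


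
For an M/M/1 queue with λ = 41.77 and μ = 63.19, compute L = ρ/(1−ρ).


ρ = λ/μ = 41.77/63.19 = 0.6610
L = ρ/(1−ρ) = 0.6610/(1 − 0.6610) = 0.6610/0.3390 = 1.9500

Final: 1.9500


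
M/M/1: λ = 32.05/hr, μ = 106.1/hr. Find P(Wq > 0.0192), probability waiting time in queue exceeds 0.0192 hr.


ρ = 32.05/106.1 = 0.3021
P(Wq > t) = ρ·e^{−(μ−λ)t} = 0.3021·e^{−1.4218}
= 0.3021·0.241289 = 0.072887

Final: 0.072887


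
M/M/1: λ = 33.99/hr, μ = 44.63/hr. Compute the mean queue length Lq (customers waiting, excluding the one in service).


ρ = 33.99/44.63 = 0.7616
Lq = ρ²/(1−ρ) = 0.5800/0.2384 = 2.4330

Final: 2.4330


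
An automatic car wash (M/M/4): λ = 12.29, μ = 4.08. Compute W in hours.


a = 3.0123; ρ = 0.7531; P₀ = 0.037042
Lq = P₀·a^c·ρ/(c!(1−ρ)²) = 1.56931
Wq = Lq/λ = 1.56931/12.29 = 0.12769 hr
W = Wq + 1/μ = 0.12769 + 0.24510 = 0.37279 hr

Final: 0.37279 hr


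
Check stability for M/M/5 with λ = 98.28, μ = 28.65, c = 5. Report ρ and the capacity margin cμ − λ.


Total capacity cμ = 5·28.65 = 143.25/hr
ρ = λ/(cμ) = 98.28/143.25 = 0.6861
Stable ⇔ ρ < 1: YES
Spare capacity = cμ − λ = 143.25 − 98.28 = 44.97/hr

Final: ρ = 0.6861; stable; margin = 44.97/hr


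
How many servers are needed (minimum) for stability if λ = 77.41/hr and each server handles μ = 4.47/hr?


Stability requires cμ > λ ⇔ c > λ/μ.
λ/μ = 77.41/4.47 = 17.3177
Minimum integer c = ⌊17.3177⌋ + 1 = 18
Check: 18·4.47 = 80.46 > 77.41, while 17·4.47 = 75.99 ≤ 77.41

Final: 18 servers


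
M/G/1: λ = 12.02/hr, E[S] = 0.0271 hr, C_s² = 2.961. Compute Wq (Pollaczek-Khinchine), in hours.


ρ = λ·E[S] = 12.02·0.0271 = 0.3257
E[S²] = E[S]²(1+C_s²) = 0.0271²·(1+2.961) = 0.002909
Wq = λ·E[S²]/(2(1−ρ)) = 12.02·0.002909/(2·0.6743) = 0.02593 hr

Final: 0.02593 hr


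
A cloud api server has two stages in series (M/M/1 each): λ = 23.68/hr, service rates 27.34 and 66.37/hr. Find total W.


Each node sees arrival rate λ = 23.68/hr (tandem ⇒ throughput preserved).
W₁ = 1/(μ₁−λ) = 1/(27.34−23.68) = 0.27322 hr
W₂ = 1/(μ₂−λ) = 1/(66.37−23.68) = 0.02342 hr
W_total = W₁ + W₂ = 0.27322 + 0.02342 = 0.29665 hr

Final: 0.29665 hr


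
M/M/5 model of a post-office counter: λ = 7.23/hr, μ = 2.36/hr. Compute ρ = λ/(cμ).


ρ = λ/(cμ) = 7.23/(5·2.36) = 7.23/11.80 = 0.6127

Final: 0.6127


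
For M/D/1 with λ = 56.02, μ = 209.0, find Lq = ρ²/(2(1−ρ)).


ρ = 56.02/209.0 = 0.2680
M/D/1: Lq = ρ²/(2(1−ρ)) = 0.07184/(2·0.7320) = 0.04908

Final: 0.04908


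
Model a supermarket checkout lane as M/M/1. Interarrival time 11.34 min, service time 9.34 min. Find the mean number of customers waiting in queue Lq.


λ = 60/11.34 = 5.2910 /hr
μ = 60/9.34 = 6.4240 /hr
ρ = λ/μ = 5.2910/6.4240 = 0.8236
Lq = ρ²/(1−ρ) = 0.6784/0.1764 = 3.8464

Final: 3.8464


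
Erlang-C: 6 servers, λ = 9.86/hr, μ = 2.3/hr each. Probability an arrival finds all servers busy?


a = λ/μ = 4.2870; ρ = a/6 = 0.7145
P₀ = 0.011913 (from M/M/c formula)
C(c,a) = [a^c/(c!(1−ρ))]·P₀ = [6207.18192/(720·0.2855)]·0.011913
= 30.19568·0.011913 = 0.359723

Final: 0.359723


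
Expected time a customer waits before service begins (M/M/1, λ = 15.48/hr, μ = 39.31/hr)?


ρ = 15.48/39.31 = 0.3938
Wq = ρ/(μ−λ) = 0.3938/(39.31 − 15.48) = 0.3938/23.83 = 0.01653 hr

Final: 0.01653 hr


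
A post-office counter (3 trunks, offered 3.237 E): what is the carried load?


B(3,3.237) = 0.373650 (Erlang-B)
Carried load = a(1 − B) = 3.237·(1 − 0.373650) = 3.237·0.626350 = 2.0275 E

Final: 2.0275 Erlangs


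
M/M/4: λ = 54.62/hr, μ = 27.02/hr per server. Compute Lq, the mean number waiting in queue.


a = λ/μ = 2.0215; ρ = a/4 = 0.5054
P₀ = 0.127422
Lq = P₀·a^c·ρ / (c!·(1−ρ)²) = 0.127422·16.69804·0.5054/(24·0.24466)
= 0.18312

Final: 0.18312


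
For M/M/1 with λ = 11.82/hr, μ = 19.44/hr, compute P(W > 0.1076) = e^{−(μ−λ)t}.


W ~ Exponential(μ−λ) for M/M/1.
μ − λ = 19.44 − 11.82 = 7.6200
P(W > t) = e^{−(μ−λ)t} = e^{−0.8199} = 0.440470

Final: 0.440470


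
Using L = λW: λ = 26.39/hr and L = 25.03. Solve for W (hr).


W = L/λ = 25.03/26.39 = 0.9485 hr

Final: 0.9485 hr


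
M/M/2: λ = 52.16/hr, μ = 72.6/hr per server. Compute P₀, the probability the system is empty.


a = λ/μ = 52.16/72.6 = 0.7185; ρ = a/c = 0.3592
Σ_{k=0}^{1} a^k/k! (terms k=0..1) = 1.00000 + 0.71846 = 1.71846
Tail: a^2/(2!(1−ρ)) = 0.51618/(2·0.6408) = 0.40278
P₀ = 1/(1.71846 + 0.40278) = 1/2.12124 = 0.471423

Final: 0.471423


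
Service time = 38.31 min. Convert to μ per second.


μ = 1/(service time) in consistent units.
1 second = 0.0166667 min, so μ = 0.0166667/38.31 = 0.0004350 per second

Final: 0.0004350 /sec


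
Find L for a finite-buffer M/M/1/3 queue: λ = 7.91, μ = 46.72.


ρ = 7.91/46.72 = 0.1693
L = ρ[1 − (K+1)ρ^K + Kρ^(K+1)] / [(1−ρ)(1−ρ^(K+1))]
Numerator: 0.1693·(1 − 4·0.004853 + 3·0.0008217) = 0.166437
Denominator: (0.8307)·(0.999178) = 0.830011
L = 0.166437/0.830011 = 0.2005

Final: 0.2005


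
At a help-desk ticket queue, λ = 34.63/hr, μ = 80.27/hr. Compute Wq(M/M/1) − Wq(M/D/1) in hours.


ρ = 34.63/80.27 = 0.4314
Wq(M/M/1) = ρ/(μ−λ) = 0.4314/45.64 = 0.009453 hr
Wq(M/D/1) = ρ/(2(μ−λ)) = 0.004726 hr
Savings = 0.009453 − 0.004726 = 0.004726 hr

Final: 0.004726 hr


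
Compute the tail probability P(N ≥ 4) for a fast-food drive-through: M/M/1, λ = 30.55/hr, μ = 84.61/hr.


ρ = 30.55/84.61 = 0.3611
P(N ≥ n) = ρ^n = 0.3611^4 = 0.016996

Final: 0.016996


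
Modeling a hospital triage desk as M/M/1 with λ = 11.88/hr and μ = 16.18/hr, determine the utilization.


ρ = λ/μ = 11.88/16.18 = 0.7342

Final: 0.7342


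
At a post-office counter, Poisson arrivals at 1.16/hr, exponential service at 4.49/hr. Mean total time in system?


W = 1/(μ−λ) = 1/(4.49 − 1.16) = 1/3.33 = 0.3003 hr

Final: 0.3003 hr


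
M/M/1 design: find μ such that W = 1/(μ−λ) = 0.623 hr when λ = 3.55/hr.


W = 1/(μ−λ) ⇒ μ − λ = 1/W = 1/0.623 = 1.6051
μ = λ + 1/W = 3.55 + 1.6051 = 5.1551 per hr

Final: 5.1551 /hr


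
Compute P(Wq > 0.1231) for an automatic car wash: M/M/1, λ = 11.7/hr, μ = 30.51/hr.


ρ = 11.7/30.51 = 0.3835
P(Wq > t) = ρ·e^{−(μ−λ)t} = 0.3835·e^{−2.3155}
= 0.3835·0.098716 = 0.037856

Final: 0.037856


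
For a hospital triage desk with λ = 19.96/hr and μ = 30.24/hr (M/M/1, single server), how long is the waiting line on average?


ρ = 19.96/30.24 = 0.6601
Lq = ρ²/(1−ρ) = 0.4357/0.3399 = 1.2816

Final: 1.2816


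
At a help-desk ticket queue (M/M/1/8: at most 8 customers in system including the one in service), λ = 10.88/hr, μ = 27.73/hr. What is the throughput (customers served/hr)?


ρ = 0.3924; P_K = (1−ρ)ρ^8/(1−ρ^9) = 0.0003413
λ_eff = λ(1 − P_K) = 10.88·(1 − 0.0003413) = 10.88·0.999659 = 10.8763 /hr

Final: 10.8763 /hr


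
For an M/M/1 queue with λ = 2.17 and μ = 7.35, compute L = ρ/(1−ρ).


ρ = λ/μ = 2.17/7.35 = 0.2952
L = ρ/(1−ρ) = 0.2952/(1 − 0.2952) = 0.2952/0.7048 = 0.4189

Final: 0.4189


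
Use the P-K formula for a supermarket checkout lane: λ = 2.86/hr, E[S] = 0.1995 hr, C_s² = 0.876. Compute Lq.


ρ = λ·E[S] = 2.86·0.1995 = 0.5706
Lq = ρ²(1+C_s²)/(2(1−ρ)) = 0.3256·(1+0.876)/(2·0.4294)
= 0.3256·1.8760/0.8589 = 0.71110

Final: 0.71110


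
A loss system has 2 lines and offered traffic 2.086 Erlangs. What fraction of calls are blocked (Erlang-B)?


B(c,a) = (a^c/c!) / Σ_{k=0}^{c} a^k/k!
a^2/2! = 2.175698
Σ terms (k=0..2): 1.00000 + 2.08600 + 2.17570 = 5.261698
B = 2.175698/5.261698 = 0.413497

Final: 0.413497


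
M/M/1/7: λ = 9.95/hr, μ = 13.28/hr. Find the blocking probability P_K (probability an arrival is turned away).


ρ = λ/μ = 9.95/13.28 = 0.7492
P_K = (1−ρ)ρ^K/(1−ρ^(K+1)) = (0.2508·0.132549)/(1 − 0.099312)
= 0.033237/0.900688 = 0.036902

Final: 0.036902


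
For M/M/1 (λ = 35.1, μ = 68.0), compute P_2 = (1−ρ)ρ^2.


ρ = 35.1/68.0 = 0.5162
P_n = (1−ρ)·ρ^n = (1 − 0.5162)·0.5162^2 = 0.4838·0.266438 = 0.128909

Final: 0.128909


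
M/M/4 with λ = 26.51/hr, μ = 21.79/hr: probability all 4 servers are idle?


a = λ/μ = 26.51/21.79 = 1.2166; ρ = a/c = 0.3042
Σ_{k=0}^{3} a^k/k! (terms k=0..3) = 1.00000 + 1.21661 + 0.74007 + 0.30013 = 3.25681
Tail: a^4/(4!(1−ρ)) = 2.19084/(24·0.6958) = 0.13119
P₀ = 1/(3.25681 + 0.13119) = 1/3.38800 = 0.295159

Final: 0.295159


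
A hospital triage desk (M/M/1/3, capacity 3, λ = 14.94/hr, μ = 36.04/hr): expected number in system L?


ρ = 14.94/36.04 = 0.4145
L = ρ[1 − (K+1)ρ^K + Kρ^(K+1)] / [(1−ρ)(1−ρ^(K+1))]
Numerator: 0.4145·(1 − 4·0.071236 + 3·0.029530) = 0.333143
Denominator: (0.5855)·(0.970470) = 0.568172
L = 0.333143/0.568172 = 0.5863

Final: 0.5863


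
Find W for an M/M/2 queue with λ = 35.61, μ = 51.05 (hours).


a = 0.6976; ρ = 0.3488; P₀ = 0.482826
Lq = P₀·a^c·ρ/(c!(1−ρ)²) = 0.09660
Wq = Lq/λ = 0.09660/35.61 = 0.002713 hr
W = Wq + 1/μ = 0.002713 + 0.01959 = 0.02230 hr

Final: 0.02230 hr


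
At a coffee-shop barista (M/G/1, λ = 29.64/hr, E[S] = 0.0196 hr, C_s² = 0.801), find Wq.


ρ = λ·E[S] = 29.64·0.0196 = 0.5809
E[S²] = E[S]²(1+C_s²) = 0.0196²·(1+0.801) = 0.0006919
Wq = λ·E[S²]/(2(1−ρ)) = 29.64·0.0006919/(2·0.4191) = 0.02447 hr

Final: 0.02447 hr


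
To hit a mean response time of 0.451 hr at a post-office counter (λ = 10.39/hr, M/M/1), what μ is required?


W = 1/(μ−λ) ⇒ μ − λ = 1/W = 1/0.451 = 2.2173
μ = λ + 1/W = 10.39 + 2.2173 = 12.6073 per hr

Final: 12.6073 /hr


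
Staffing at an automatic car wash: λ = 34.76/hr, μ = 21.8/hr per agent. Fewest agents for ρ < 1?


Stability requires cμ > λ ⇔ c > λ/μ.
λ/μ = 34.76/21.8 = 1.5945
Minimum integer c = ⌊1.5945⌋ + 1 = 2
Check: 2·21.8 = 43.60 > 34.76, while 1·21.8 = 21.80 ≤ 34.76

Final: 2 servers


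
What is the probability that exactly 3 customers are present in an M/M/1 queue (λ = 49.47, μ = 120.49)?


ρ = 49.47/120.49 = 0.4106
P_n = (1−ρ)·ρ^n = (1 − 0.4106)·0.4106^3 = 0.5894·0.069211 = 0.040795

Final: 0.040795


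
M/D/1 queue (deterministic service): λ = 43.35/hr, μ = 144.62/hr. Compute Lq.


ρ = 43.35/144.62 = 0.2998
M/D/1: Lq = ρ²/(2(1−ρ)) = 0.08985/(2·0.7002) = 0.06416

Final: 0.06416


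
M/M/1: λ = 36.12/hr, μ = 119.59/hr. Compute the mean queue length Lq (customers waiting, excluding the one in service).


ρ = 36.12/119.59 = 0.3020
Lq = ρ²/(1−ρ) = 0.09122/0.6980 = 0.1307

Final: 0.1307


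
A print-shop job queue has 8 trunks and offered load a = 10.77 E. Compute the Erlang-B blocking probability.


B(c,a) = (a^c/c!) / Σ_{k=0}^{c} a^k/k!
a^8/8! = 4489.573676
Σ terms (k=0..8): 1.00000 + 10.77000 + 57.99645 + 208.20726 + 560.59804 + 1207.52817 + 2167.51306 + 3334.87367 + 4489.57368 = 12038.060316
B = 4489.573676/12038.060316 = 0.372948

Final: 0.372948


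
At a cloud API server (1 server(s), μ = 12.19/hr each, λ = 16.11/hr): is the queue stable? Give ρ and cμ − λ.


Total capacity cμ = 1·12.19 = 12.19/hr
ρ = λ/(cμ) = 16.11/12.19 = 1.3216
Stable ⇔ ρ < 1: NO
Spare capacity = cμ − λ = 12.19 − 16.11 = -3.92/hr

Final: ρ = 1.3216; unstable; margin = -3.92/hr


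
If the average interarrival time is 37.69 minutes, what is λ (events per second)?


λ = 1/(interarrival time) in consistent units.
1 second = 0.0166667 min, so λ = 0.0166667/37.69 = 0.0004422 per second

Final: 0.0004422 /sec


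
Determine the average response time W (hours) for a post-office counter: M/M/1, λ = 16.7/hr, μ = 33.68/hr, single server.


W = 1/(μ−λ) = 1/(33.68 − 16.7) = 1/16.98 = 0.05889 hr

Final: 0.05889 hr


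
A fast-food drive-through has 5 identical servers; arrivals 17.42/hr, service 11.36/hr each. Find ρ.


ρ = λ/(cμ) = 17.42/(5·11.36) = 17.42/56.80 = 0.3067

Final: 0.3067


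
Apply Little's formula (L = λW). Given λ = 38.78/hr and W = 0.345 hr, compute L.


L = λW = 38.78·0.345 = 13.3791

Final: 13.3791


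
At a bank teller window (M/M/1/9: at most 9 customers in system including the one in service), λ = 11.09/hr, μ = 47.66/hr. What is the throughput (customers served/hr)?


ρ = 0.2327; P_K = (1−ρ)ρ^9/(1−ρ^10) = 0.000001535
λ_eff = λ(1 − P_K) = 11.09·(1 − 0.000001535) = 11.09·0.999998 = 11.0900 /hr

Final: 11.0900 /hr


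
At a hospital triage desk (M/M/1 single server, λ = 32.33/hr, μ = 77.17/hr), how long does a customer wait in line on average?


ρ = 32.33/77.17 = 0.4189
Wq = ρ/(μ−λ) = 0.4189/(77.17 − 32.33) = 0.4189/44.84 = 0.009343 hr

Final: 0.009343 hr


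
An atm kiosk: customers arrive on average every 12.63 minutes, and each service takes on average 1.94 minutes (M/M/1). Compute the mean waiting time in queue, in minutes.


λ = 60/12.63 = 4.7506 /hr
μ = 60/1.94 = 30.9278 /hr
ρ = λ/μ = 4.7506/30.9278 = 0.1536
Wq = ρ/(μ−λ) = 0.1536/(30.9278−4.7506) = 0.005868 hr
In minutes: 0.005868·60 = 0.3521 min

Final: 0.3521 min


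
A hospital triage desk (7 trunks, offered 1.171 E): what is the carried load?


B(7,1.171) = 0.0001857 (Erlang-B)
Carried load = a(1 − B) = 1.171·(1 − 0.0001857) = 1.171·0.999814 = 1.1708 E

Final: 1.1708 Erlangs


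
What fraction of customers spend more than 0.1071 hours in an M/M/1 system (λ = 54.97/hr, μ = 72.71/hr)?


W ~ Exponential(μ−λ) for M/M/1.
μ − λ = 72.71 − 54.97 = 17.7400
P(W > t) = e^{−(μ−λ)t} = e^{−1.9000} = 0.149575

Final: 0.149575


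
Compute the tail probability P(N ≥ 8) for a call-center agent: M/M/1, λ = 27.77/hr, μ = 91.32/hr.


ρ = 27.77/91.32 = 0.3041
P(N ≥ n) = ρ^n = 0.3041^8 = 0.00007313

Final: 0.00007313


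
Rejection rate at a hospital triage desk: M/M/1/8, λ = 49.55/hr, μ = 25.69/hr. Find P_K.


ρ = λ/μ = 49.55/25.69 = 1.9288
P_K = (1−ρ)ρ^K/(1−ρ^(K+1)) = (-0.9288·191.529836)/(1 − 369.416246)
= -177.886410/-368.416246 = 0.482841

Final: 0.482841


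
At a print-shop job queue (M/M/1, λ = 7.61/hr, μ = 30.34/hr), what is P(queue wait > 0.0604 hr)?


ρ = 7.61/30.34 = 0.2508
P(Wq > t) = ρ·e^{−(μ−λ)t} = 0.2508·e^{−1.3729}
= 0.2508·0.253373 = 0.063552

Final: 0.063552


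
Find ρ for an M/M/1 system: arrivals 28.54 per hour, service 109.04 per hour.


ρ = λ/μ = 28.54/109.04 = 0.2617

Final: 0.2617


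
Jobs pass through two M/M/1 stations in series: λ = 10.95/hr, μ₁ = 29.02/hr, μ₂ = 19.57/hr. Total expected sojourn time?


Each node sees arrival rate λ = 10.95/hr (tandem ⇒ throughput preserved).
W₁ = 1/(μ₁−λ) = 1/(29.02−10.95) = 0.05534 hr
W₂ = 1/(μ₂−λ) = 1/(19.57−10.95) = 0.11601 hr
W_total = W₁ + W₂ = 0.05534 + 0.11601 = 0.17135 hr

Final: 0.17135 hr


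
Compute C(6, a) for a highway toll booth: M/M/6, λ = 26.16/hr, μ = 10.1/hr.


a = λ/μ = 2.5901; ρ = a/6 = 0.4317
P₀ = 0.074488 (from M/M/c formula)
C(c,a) = [a^c/(c!(1−ρ))]·P₀ = [301.92439/(720·0.5683)]·0.074488
= 0.73786·0.074488 = 0.054962

Final: 0.054962


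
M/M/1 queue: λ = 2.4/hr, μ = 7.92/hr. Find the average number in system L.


ρ = λ/μ = 2.4/7.92 = 0.3030
L = ρ/(1−ρ) = 0.3030/(1 − 0.3030) = 0.3030/0.6970 = 0.4348

Final: 0.4348


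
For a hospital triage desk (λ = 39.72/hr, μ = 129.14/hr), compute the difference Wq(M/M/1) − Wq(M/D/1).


ρ = 39.72/129.14 = 0.3076
Wq(M/M/1) = ρ/(μ−λ) = 0.3076/89.42 = 0.003440 hr
Wq(M/D/1) = ρ/(2(μ−λ)) = 0.001720 hr
Savings = 0.003440 − 0.001720 = 0.001720 hr

Final: 0.001720 hr


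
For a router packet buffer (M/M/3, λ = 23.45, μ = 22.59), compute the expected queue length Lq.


a = λ/μ = 1.0381; ρ = a/3 = 0.3460
P₀ = 0.349413
Lq = P₀·a^c·ρ / (c!·(1−ρ)²) = 0.349413·1.11861·0.3460/(6·0.42769)
= 0.05270

Final: 0.05270


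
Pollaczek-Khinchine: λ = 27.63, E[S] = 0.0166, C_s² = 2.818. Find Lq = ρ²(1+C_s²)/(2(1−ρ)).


ρ = λ·E[S] = 27.63·0.0166 = 0.4587
Lq = ρ²(1+C_s²)/(2(1−ρ)) = 0.2104·(1+2.818)/(2·0.5413)
= 0.2104·3.8180/1.0827 = 0.74184

Final: 0.74184


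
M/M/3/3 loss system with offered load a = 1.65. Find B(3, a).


B(c,a) = (a^c/c!) / Σ_{k=0}^{c} a^k/k!
a^3/3! = 0.748687
Σ terms (k=0..3): 1.00000 + 1.65000 + 1.36125 + 0.74869 = 4.759937
B = 0.748687/4.759937 = 0.157289

Final: 0.157289


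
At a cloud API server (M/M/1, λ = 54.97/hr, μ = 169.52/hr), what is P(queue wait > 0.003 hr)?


ρ = 54.97/169.52 = 0.3243
P(Wq > t) = ρ·e^{−(μ−λ)t} = 0.3243·e^{−0.3437}
= 0.3243·0.709177 = 0.229964

Final: 0.229964


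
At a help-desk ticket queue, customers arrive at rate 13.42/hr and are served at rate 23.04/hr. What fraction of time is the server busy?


ρ = λ/μ = 13.42/23.04 = 0.5825

Final: 0.5825


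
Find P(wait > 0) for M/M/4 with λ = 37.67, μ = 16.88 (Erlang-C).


a = λ/μ = 2.2316; ρ = a/4 = 0.5579
P₀ = 0.100891 (from M/M/c formula)
C(c,a) = [a^c/(c!(1−ρ))]·P₀ = [24.80234/(24·0.4421)]·0.100891
= 2.33760·0.100891 = 0.235843

Final: 0.235843


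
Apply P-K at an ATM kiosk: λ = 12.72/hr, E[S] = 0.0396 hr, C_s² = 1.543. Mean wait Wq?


ρ = λ·E[S] = 12.72·0.0396 = 0.5037
E[S²] = E[S]²(1+C_s²) = 0.0396²·(1+1.543) = 0.003988
Wq = λ·E[S²]/(2(1−ρ)) = 12.72·0.003988/(2·0.4963) = 0.05110 hr

Final: 0.05110 hr


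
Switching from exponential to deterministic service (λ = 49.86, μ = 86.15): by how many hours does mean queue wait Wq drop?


ρ = 49.86/86.15 = 0.5788
Wq(M/M/1) = ρ/(μ−λ) = 0.5788/36.29 = 0.01595 hr
Wq(M/D/1) = ρ/(2(μ−λ)) = 0.007974 hr
Savings = 0.01595 − 0.007974 = 0.007974 hr

Final: 0.007974 hr


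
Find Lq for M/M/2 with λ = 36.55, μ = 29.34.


a = λ/μ = 1.2457; ρ = a/2 = 0.6229
P₀ = 0.232385
Lq = P₀·a^c·ρ / (c!·(1−ρ)²) = 0.232385·1.55187·0.6229/(2·0.14223)
= 0.78967

Final: 0.78967


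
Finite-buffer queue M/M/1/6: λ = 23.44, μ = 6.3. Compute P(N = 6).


ρ = λ/μ = 23.44/6.3 = 3.7206
P_K = (1−ρ)ρ^K/(1−ρ^(K+1)) = (-2.7206·2652.786797)/(1 − 9870.051193)
= -7217.264397/-9869.051193 = 0.731303

Final: 0.731303


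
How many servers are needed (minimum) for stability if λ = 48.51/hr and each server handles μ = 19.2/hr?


Stability requires cμ > λ ⇔ c > λ/μ.
λ/μ = 48.51/19.2 = 2.5266
Minimum integer c = ⌊2.5266⌋ + 1 = 3
Check: 3·19.2 = 57.60 > 48.51, while 2·19.2 = 38.40 ≤ 48.51

Final: 3 servers


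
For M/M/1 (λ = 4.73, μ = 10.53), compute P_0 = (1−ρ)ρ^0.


ρ = 4.73/10.53 = 0.4492
P_n = (1−ρ)·ρ^n = (1 − 0.4492)·0.4492^0 = 0.5508·1.000000 = 0.550807

Final: 0.550807


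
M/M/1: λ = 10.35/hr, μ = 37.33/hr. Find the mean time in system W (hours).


W = 1/(μ−λ) = 1/(37.33 − 10.35) = 1/26.98 = 0.03706 hr

Final: 0.03706 hr


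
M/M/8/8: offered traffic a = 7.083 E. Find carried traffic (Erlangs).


B(8,7.083) = 0.183594 (Erlang-B)
Carried load = a(1 − B) = 7.083·(1 − 0.183594) = 7.083·0.816406 = 5.7826 E

Final: 5.7826 Erlangs


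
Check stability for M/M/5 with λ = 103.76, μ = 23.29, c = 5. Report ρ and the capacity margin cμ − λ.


Total capacity cμ = 5·23.29 = 116.45/hr
ρ = λ/(cμ) = 103.76/116.45 = 0.8910
Stable ⇔ ρ < 1: YES
Spare capacity = cμ − λ = 116.45 − 103.76 = 12.69/hr

Final: ρ = 0.8910; stable; margin = 12.69/hr


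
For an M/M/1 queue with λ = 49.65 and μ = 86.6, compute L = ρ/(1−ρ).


ρ = λ/μ = 49.65/86.6 = 0.5733
L = ρ/(1−ρ) = 0.5733/(1 − 0.5733) = 0.5733/0.4267 = 1.3437

Final: 1.3437


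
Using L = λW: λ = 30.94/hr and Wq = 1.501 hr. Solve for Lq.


Lq = λWq = 30.94·1.501 = 46.4409

Final: 46.4409


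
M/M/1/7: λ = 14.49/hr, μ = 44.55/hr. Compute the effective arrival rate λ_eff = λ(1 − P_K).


ρ = 0.3253; P_K = (1−ρ)ρ^7/(1−ρ^8) = 0.0002599
λ_eff = λ(1 − P_K) = 14.49·(1 − 0.0002599) = 14.49·0.999740 = 14.4862 /hr

Final: 14.4862 /hr


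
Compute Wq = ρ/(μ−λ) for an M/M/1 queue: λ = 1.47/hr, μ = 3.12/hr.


ρ = 1.47/3.12 = 0.4712
Wq = ρ/(μ−λ) = 0.4712/(3.12 − 1.47) = 0.4712/1.65 = 0.2855 hr

Final: 0.2855 hr


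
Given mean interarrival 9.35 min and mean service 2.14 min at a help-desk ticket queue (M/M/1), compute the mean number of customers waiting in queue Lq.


λ = 60/9.35 = 6.4171 /hr
μ = 60/2.14 = 28.0374 /hr
ρ = λ/μ = 6.4171/28.0374 = 0.2289
Lq = ρ²/(1−ρ) = 0.05238/0.7711 = 0.06793

Final: 0.06793


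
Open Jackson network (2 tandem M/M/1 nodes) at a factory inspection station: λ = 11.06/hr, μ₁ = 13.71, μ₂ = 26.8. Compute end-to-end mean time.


Each node sees arrival rate λ = 11.06/hr (tandem ⇒ throughput preserved).
W₁ = 1/(μ₁−λ) = 1/(13.71−11.06) = 0.37736 hr
W₂ = 1/(μ₂−λ) = 1/(26.8−11.06) = 0.06353 hr
W_total = W₁ + W₂ = 0.37736 + 0.06353 = 0.44089 hr

Final: 0.44089 hr


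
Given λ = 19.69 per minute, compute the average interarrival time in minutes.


Mean interarrival time = 1/λ = 1/19.69 minute = 0.05079 minute
In minutes: 0.05079 × 1 = 0.05079 min

Final: 0.05079 min


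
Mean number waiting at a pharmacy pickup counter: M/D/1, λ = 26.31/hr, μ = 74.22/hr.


ρ = 26.31/74.22 = 0.3545
M/D/1: Lq = ρ²/(2(1−ρ)) = 0.1257/(2·0.6455) = 0.09733

Final: 0.09733


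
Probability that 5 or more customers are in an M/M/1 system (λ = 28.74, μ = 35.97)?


ρ = 28.74/35.97 = 0.7990
P(N ≥ n) = ρ^n = 0.7990^5 = 0.325635

Final: 0.325635


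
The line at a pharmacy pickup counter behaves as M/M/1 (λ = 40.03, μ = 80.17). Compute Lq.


ρ = 40.03/80.17 = 0.4993
Lq = ρ²/(1−ρ) = 0.2493/0.5007 = 0.4979

Final: 0.4979


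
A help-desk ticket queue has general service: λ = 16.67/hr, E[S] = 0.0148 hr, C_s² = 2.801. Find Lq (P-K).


ρ = λ·E[S] = 16.67·0.0148 = 0.2467
Lq = ρ²(1+C_s²)/(2(1−ρ)) = 0.06087·(1+2.801)/(2·0.7533)
= 0.06087·3.8010/1.5066 = 0.15357

Final: 0.15357


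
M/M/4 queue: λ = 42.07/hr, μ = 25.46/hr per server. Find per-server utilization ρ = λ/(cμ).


ρ = λ/(cμ) = 42.07/(4·25.46) = 42.07/101.84 = 0.4131

Final: 0.4131


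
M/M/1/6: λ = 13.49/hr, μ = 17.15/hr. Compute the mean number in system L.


ρ = 13.49/17.15 = 0.7866
L = ρ[1 − (K+1)ρ^K + Kρ^(K+1)] / [(1−ρ)(1−ρ^(K+1))]
Numerator: 0.7866·(1 − 7·0.236857 + 6·0.186309) = 0.361717
Denominator: (0.2134)·(0.813691) = 0.173651
L = 0.361717/0.173651 = 2.0830

Final: 2.0830


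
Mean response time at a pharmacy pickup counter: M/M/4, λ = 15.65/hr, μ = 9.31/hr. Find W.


a = 1.6810; ρ = 0.4202; P₀ = 0.183171
Lq = P₀·a^c·ρ/(c!(1−ρ)²) = 0.07619
Wq = Lq/λ = 0.07619/15.65 = 0.004869 hr
W = Wq + 1/μ = 0.004869 + 0.10741 = 0.11228 hr

Final: 0.11228 hr


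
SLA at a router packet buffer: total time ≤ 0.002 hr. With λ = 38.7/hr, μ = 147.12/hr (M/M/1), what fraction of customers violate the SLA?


W ~ Exponential(μ−λ) for M/M/1.
μ − λ = 147.12 − 38.7 = 108.4200
P(W > t) = e^{−(μ−λ)t} = e^{−0.2168} = 0.805059

Final: 0.805059


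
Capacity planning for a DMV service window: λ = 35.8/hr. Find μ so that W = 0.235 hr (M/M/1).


W = 1/(μ−λ) ⇒ μ − λ = 1/W = 1/0.235 = 4.2553
μ = λ + 1/W = 35.8 + 4.2553 = 40.0553 per hr

Final: 40.0553 /hr


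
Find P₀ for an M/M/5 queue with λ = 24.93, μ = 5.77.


a = λ/μ = 24.93/5.77 = 4.3206; ρ = a/c = 0.8641
Σ_{k=0}^{4} a^k/k! (terms k=0..4) = 1.00000 + 4.32062 + 9.33390 + 13.44275 + 14.52027 = 42.61754
Tail: a^5/(5!(1−ρ)) = 1505.67877/(120·0.1359) = 92.34446
P₀ = 1/(42.61754 + 92.34446) = 1/134.96199 = 0.007409

Final: 0.007409


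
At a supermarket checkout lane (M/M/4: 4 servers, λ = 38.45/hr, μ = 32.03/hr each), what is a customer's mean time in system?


a = 1.2004; ρ = 0.3001; P₀ = 0.300039
Lq = P₀·a^c·ρ/(c!(1−ρ)²) = 0.01591
Wq = Lq/λ = 0.01591/38.45 = 0.0004137 hr
W = Wq + 1/μ = 0.0004137 + 0.03122 = 0.03163 hr

Final: 0.03163 hr


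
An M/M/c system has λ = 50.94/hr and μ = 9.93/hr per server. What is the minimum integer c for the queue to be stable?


Stability requires cμ > λ ⇔ c > λ/μ.
λ/μ = 50.94/9.93 = 5.1299
Minimum integer c = ⌊5.1299⌋ + 1 = 6
Check: 6·9.93 = 59.58 > 50.94, while 5·9.93 = 49.65 ≤ 50.94

Final: 6 servers


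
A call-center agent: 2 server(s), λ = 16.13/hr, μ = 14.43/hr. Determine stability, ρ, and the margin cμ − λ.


Total capacity cμ = 2·14.43 = 28.86/hr
ρ = λ/(cμ) = 16.13/28.86 = 0.5589
Stable ⇔ ρ < 1: YES
Spare capacity = cμ − λ = 28.86 − 16.13 = 12.73/hr

Final: ρ = 0.5589; stable; margin = 12.73/hr


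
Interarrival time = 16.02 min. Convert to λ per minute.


λ = 1/(interarrival time) in consistent units.
1 minute = 1 min, so λ = 1/16.02 = 0.06242 per minute

Final: 0.06242 /min


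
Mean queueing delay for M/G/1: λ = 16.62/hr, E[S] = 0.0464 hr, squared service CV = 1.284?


ρ = λ·E[S] = 16.62·0.0464 = 0.7712
E[S²] = E[S]²(1+C_s²) = 0.0464²·(1+1.284) = 0.004917
Wq = λ·E[S²]/(2(1−ρ)) = 16.62·0.004917/(2·0.2288) = 0.17857 hr

Final: 0.17857 hr


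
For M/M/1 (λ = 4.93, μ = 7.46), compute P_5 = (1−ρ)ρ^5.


ρ = 4.93/7.46 = 0.6609
P_n = (1−ρ)·ρ^n = (1 − 0.6609)·0.6609^5 = 0.3391·0.126049 = 0.042749

Final: 0.042749


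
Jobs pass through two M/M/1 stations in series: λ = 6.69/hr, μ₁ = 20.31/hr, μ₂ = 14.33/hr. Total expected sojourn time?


Each node sees arrival rate λ = 6.69/hr (tandem ⇒ throughput preserved).
W₁ = 1/(μ₁−λ) = 1/(20.31−6.69) = 0.07342 hr
W₂ = 1/(μ₂−λ) = 1/(14.33−6.69) = 0.13089 hr
W_total = W₁ + W₂ = 0.07342 + 0.13089 = 0.20431 hr

Final: 0.20431 hr


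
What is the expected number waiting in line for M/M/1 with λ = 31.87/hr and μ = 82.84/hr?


ρ = 31.87/82.84 = 0.3847
Lq = ρ²/(1−ρ) = 0.1480/0.6153 = 0.2406

Final: 0.2406


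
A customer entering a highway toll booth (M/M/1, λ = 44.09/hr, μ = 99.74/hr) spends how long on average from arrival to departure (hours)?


W = 1/(μ−λ) = 1/(99.74 − 44.09) = 1/55.65 = 0.01797 hr

Final: 0.01797 hr


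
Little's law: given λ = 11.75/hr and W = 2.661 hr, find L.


L = λW = 11.75·2.661 = 31.2668

Final: 31.2668


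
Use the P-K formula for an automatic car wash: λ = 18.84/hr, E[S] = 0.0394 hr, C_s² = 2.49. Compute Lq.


ρ = λ·E[S] = 18.84·0.0394 = 0.7423
Lq = ρ²(1+C_s²)/(2(1−ρ)) = 0.5510·(1+2.49)/(2·0.2577)
= 0.5510·3.4900/0.5154 = 3.73103

Final: 3.73103


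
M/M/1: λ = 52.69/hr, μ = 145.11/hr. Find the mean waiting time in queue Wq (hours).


ρ = 52.69/145.11 = 0.3631
Wq = ρ/(μ−λ) = 0.3631/(145.11 − 52.69) = 0.3631/92.42 = 0.003929 hr

Final: 0.003929 hr


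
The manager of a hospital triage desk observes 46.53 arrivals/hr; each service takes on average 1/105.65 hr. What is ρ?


ρ = λ/μ = 46.53/105.65 = 0.4404

Final: 0.4404


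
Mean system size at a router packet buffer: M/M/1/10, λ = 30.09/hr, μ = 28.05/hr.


ρ = 30.09/28.05 = 1.0727
L = ρ[1 − (K+1)ρ^K + Kρ^(K+1)] / [(1−ρ)(1−ρ^(K+1))]
Numerator: 1.0727·(1 − 11·2.017870 + 10·2.164624) = 0.482375
Denominator: (-0.07273)·(-1.164624) = 0.084700
L = 0.482375/0.084700 = 5.6951

Final: 5.6951


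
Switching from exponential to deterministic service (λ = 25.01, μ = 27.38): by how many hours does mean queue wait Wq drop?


ρ = 25.01/27.38 = 0.9134
Wq(M/M/1) = ρ/(μ−λ) = 0.9134/2.37 = 0.38542 hr
Wq(M/D/1) = ρ/(2(μ−λ)) = 0.19271 hr
Savings = 0.38542 − 0.19271 = 0.19271 hr

Final: 0.19271 hr


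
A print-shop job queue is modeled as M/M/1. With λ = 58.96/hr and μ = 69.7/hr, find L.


ρ = λ/μ = 58.96/69.7 = 0.8459
L = ρ/(1−ρ) = 0.8459/(1 − 0.8459) = 0.8459/0.1541 = 5.4898

Final: 5.4898


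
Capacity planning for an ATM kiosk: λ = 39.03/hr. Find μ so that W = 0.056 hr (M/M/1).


W = 1/(μ−λ) ⇒ μ − λ = 1/W = 1/0.056 = 17.8571
μ = λ + 1/W = 39.03 + 17.8571 = 56.8871 per hr

Final: 56.8871 /hr


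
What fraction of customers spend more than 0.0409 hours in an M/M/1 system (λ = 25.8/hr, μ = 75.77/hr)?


W ~ Exponential(μ−λ) for M/M/1.
μ − λ = 75.77 − 25.8 = 49.9700
P(W > t) = e^{−(μ−λ)t} = e^{−2.0438} = 0.129539

Final: 0.129539


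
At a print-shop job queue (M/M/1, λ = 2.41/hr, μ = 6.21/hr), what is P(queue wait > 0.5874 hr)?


ρ = 2.41/6.21 = 0.3881
P(Wq > t) = ρ·e^{−(μ−λ)t} = 0.3881·e^{−2.2321}
= 0.3881·0.107301 = 0.041642

Final: 0.041642


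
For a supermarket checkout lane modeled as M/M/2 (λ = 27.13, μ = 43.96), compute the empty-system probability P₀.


a = λ/μ = 27.13/43.96 = 0.6172; ρ = a/c = 0.3086
Σ_{k=0}^{1} a^k/k! (terms k=0..1) = 1.00000 + 0.61715 = 1.61715
Tail: a^2/(2!(1−ρ)) = 0.38088/(2·0.6914) = 0.27543
P₀ = 1/(1.61715 + 0.27543) = 1/1.89258 = 0.528379

Final: 0.528379


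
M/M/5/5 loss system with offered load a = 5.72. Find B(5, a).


B(c,a) = (a^c/c!) / Σ_{k=0}^{c} a^k/k!
a^5/5! = 51.026866
Σ terms (k=0..5): 1.00000 + 5.72000 + 16.35920 + 31.19154 + 44.60390 + 51.02687 = 149.901512
B = 51.026866/149.901512 = 0.340403

Final: 0.340403


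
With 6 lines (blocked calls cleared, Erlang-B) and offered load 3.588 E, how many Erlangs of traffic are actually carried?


B(6,3.588) = 0.088332 (Erlang-B)
Carried load = a(1 − B) = 3.588·(1 − 0.088332) = 3.588·0.911668 = 3.2711 E

Final: 3.2711 Erlangs


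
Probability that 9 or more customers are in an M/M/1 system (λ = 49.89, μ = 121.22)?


ρ = 49.89/121.22 = 0.4116
P(N ≥ n) = ρ^n = 0.4116^9 = 0.0003388

Final: 0.0003388


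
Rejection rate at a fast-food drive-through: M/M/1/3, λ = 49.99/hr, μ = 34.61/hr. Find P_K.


ρ = λ/μ = 49.99/34.61 = 1.4444
P_K = (1−ρ)ρ^K/(1−ρ^(K+1)) = (-0.4444·3.013316)/(1 − 4.352373)
= -1.339058/-3.352373 = 0.399436

Final: 0.399436


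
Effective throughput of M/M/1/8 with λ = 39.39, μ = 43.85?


ρ = 0.8983; P_K = (1−ρ)ρ^8/(1−ρ^9) = 0.069646
λ_eff = λ(1 − P_K) = 39.39·(1 − 0.069646) = 39.39·0.930354 = 36.6466 /hr

Final: 36.6466 /hr


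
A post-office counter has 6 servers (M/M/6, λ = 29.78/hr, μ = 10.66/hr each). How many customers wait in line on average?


a = λ/μ = 2.7936; ρ = a/6 = 0.4656
P₀ = 0.060530
Lq = P₀·a^c·ρ / (c!·(1−ρ)²) = 0.060530·475.34062·0.4656/(720·0.28558)
= 0.06515

Final: 0.06515


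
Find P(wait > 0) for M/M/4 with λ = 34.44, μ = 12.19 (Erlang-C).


a = λ/μ = 2.8253; ρ = a/4 = 0.7063
P₀ = 0.048510 (from M/M/c formula)
C(c,a) = [a^c/(c!(1−ρ))]·P₀ = [63.71442/(24·0.2937)]·0.048510
= 9.03956·0.048510 = 0.438505

Final: 0.438505


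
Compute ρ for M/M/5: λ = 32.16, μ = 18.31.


ρ = λ/(cμ) = 32.16/(5·18.31) = 32.16/91.55 = 0.3513

Final: 0.3513


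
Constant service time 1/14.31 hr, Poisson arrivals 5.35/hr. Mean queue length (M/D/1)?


ρ = 5.35/14.31 = 0.3739
M/D/1: Lq = ρ²/(2(1−ρ)) = 0.1398/(2·0.6261) = 0.11162

Final: 0.11162


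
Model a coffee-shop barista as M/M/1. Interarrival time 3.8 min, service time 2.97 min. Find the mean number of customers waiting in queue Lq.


λ = 60/3.8 = 15.7895 /hr
μ = 60/2.97 = 20.2020 /hr
ρ = λ/μ = 15.7895/20.2020 = 0.7816
Lq = ρ²/(1−ρ) = 0.6109/0.2184 = 2.7967

Final: 2.7967


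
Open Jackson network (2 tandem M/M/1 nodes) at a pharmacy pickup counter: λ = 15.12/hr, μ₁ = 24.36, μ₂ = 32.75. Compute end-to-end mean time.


Each node sees arrival rate λ = 15.12/hr (tandem ⇒ throughput preserved).
W₁ = 1/(μ₁−λ) = 1/(24.36−15.12) = 0.10823 hr
W₂ = 1/(μ₂−λ) = 1/(32.75−15.12) = 0.05672 hr
W_total = W₁ + W₂ = 0.10823 + 0.05672 = 0.16495 hr

Final: 0.16495 hr


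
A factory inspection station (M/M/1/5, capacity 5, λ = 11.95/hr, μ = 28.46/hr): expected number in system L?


ρ = 11.95/28.46 = 0.4199
L = ρ[1 − (K+1)ρ^K + Kρ^(K+1)] / [(1−ρ)(1−ρ^(K+1))]
Numerator: 0.4199·(1 − 6·0.013052 + 5·0.005480) = 0.398512
Denominator: (0.5801)·(0.994520) = 0.576933
L = 0.398512/0.576933 = 0.6907

Final: 0.6907


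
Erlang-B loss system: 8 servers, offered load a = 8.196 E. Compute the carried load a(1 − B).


B(8,8.196) = 0.246381 (Erlang-B)
Carried load = a(1 − B) = 8.196·(1 − 0.246381) = 8.196·0.753619 = 6.1767 E

Final: 6.1767 Erlangs
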